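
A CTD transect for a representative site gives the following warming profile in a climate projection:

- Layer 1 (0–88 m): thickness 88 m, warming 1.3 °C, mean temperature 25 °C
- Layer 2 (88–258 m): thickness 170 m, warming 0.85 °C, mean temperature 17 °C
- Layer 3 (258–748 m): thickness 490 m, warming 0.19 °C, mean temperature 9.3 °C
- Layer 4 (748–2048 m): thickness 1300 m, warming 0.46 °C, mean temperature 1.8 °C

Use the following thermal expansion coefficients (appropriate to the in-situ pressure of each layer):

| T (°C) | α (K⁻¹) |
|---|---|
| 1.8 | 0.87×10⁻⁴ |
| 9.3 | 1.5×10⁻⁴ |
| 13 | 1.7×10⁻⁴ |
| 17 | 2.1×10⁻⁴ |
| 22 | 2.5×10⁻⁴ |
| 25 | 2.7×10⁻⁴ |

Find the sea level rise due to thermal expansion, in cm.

13 cm

Layer 1 at 25 °C → α = 2.7×10⁻⁴ K⁻¹
Layer 2 at 17 °C → α = 2.1×10⁻⁴ K⁻¹
Layer 3 at 9.3 °C → α = 1.5×10⁻⁴ K⁻¹
Layer 4 at 1.8 °C → α = 0.87×10⁻⁴ K⁻¹
0–88 m: 1.3 × 2.7×10⁻⁴ × 88 = 0.030888 m
Layer 2: 2.1×10⁻⁴ × 170 × 0.85 = 0.030345 m
0.19 × 1.5×10⁻⁴ × 490 = 0.013965 m
748–2048 m: 1300 × 0.87×10⁻⁴ × 0.46 = 0.052026 m
Δh = 0.030888 + 0.030345 + 0.013965 + 0.052026 = 0.127224 m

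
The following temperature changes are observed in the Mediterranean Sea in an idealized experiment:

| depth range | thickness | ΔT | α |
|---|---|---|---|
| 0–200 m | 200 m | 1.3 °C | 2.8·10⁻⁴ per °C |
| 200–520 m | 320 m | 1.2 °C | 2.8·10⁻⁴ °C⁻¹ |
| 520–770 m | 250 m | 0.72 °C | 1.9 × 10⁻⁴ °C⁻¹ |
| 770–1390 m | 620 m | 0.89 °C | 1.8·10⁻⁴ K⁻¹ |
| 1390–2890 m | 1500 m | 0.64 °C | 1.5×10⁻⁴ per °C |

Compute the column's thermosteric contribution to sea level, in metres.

Layer 1: 1.3 × 200 × 2.8×10⁻⁴ = 0.07280 m
Layer 2: 320 × 1.2 × 2.8×10⁻⁴ = 0.10752 m
Layer 3: 250 × 0.72 × 1.9×10⁻⁴ = 0.03420 m
0.89 × 1.8×10⁻⁴ × 620 = 0.099324 m
1.5×10⁻⁴ × 1500 × 0.64 = 0.14400 m
Δh = 0.07280 + 0.10752 + 0.03420 + 0.099324 + 0.14400 = 0.457844 m

0.458 m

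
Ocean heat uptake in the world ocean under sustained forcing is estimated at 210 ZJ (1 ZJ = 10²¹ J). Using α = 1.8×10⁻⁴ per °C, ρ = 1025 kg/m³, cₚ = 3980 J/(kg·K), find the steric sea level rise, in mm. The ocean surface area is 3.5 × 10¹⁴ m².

Δh ≈ 26 mm

Per unit area: Q = 210×10²¹ / (3.5×10¹⁴) = 6×10⁸ J/m²
Δh = αQ/(ρcₚ) = 1.8×10⁻⁴ × 6×10⁸ / (1025 × 3980) ≈ 0.026474 m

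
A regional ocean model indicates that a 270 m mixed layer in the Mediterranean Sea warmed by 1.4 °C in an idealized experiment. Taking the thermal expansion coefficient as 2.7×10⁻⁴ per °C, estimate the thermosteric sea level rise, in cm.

Δh ≈ 10.2 cm

Δh = αΔT·H = 2.7×10⁻⁴ × 1.4 × 270 = 0.10206 m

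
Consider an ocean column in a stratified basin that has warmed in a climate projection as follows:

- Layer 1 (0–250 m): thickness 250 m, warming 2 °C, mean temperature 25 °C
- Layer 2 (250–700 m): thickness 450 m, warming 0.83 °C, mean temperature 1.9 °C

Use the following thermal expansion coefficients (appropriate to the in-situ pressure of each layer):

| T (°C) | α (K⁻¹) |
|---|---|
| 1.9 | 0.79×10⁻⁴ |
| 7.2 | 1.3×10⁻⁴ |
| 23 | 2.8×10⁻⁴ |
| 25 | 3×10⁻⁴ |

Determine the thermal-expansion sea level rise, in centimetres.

18.0 cm of thermosteric rise

Layer 1 at 25 °C → α = 3×10⁻⁴ K⁻¹
Layer 2 at 1.9 °C → α = 0.79×10⁻⁴ K⁻¹
3×10⁻⁴ × 250 × 2 = 0.15000 m
Layer 2: 0.79×10⁻⁴ × 0.83 × 450 = 0.0295065 m
Δh = 0.15000 + 0.0295065 = 0.1795065 m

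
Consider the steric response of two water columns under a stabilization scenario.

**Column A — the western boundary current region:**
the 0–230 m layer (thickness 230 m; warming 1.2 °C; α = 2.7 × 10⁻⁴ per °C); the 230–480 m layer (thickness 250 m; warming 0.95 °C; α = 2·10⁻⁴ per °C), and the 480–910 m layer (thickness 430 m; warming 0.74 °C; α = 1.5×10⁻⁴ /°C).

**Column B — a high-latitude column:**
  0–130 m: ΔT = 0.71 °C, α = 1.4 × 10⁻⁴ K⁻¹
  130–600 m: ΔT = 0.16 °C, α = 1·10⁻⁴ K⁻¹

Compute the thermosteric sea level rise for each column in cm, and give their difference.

A 2.7×10⁻⁴ × 230 × 1.2 = 0.07452 m
A Layer 2: 250 × 2×10⁻⁴ × 0.95 = 0.04750 m
A Layer 3: 1.5×10⁻⁴ × 430 × 0.74 = 0.04773 m
A total: 0.16975 m
B Layer 1: 130 × 0.71 × 1.4×10⁻⁴ = 0.012922 m
B Layer 2: 0.16 × 1×10⁻⁴ × 470 = 0.00752 m
B total: 0.020442 m
Difference: 0.16975 − 0.020442 = 0.149308 m

A: 17.0 cm; B: 2.04 cm; difference 14.9 cm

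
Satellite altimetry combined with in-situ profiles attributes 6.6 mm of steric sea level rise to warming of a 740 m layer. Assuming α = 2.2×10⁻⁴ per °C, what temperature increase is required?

0.041 °C

ΔT = Δh/(αH) = 0.0066 / (2.2×10⁻⁴ × 740) ≈ 0.04054 °C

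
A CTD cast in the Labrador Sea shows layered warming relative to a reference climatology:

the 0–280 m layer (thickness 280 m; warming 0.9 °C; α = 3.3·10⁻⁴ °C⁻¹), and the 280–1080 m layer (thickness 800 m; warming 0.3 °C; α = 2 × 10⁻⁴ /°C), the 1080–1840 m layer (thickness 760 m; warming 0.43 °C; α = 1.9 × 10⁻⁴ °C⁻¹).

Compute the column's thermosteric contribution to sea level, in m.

about 0.19 m

Layer 1: 3.3×10⁻⁴ × 280 × 0.9 = 0.08316 m
Layer 2: 800 × 0.3 × 2×10⁻⁴ = 0.04800 m
Layer 3: 760 × 0.43 × 1.9×10⁻⁴ = 0.062092 m
Δh = 0.08316 + 0.04800 + 0.062092 = 0.193252 m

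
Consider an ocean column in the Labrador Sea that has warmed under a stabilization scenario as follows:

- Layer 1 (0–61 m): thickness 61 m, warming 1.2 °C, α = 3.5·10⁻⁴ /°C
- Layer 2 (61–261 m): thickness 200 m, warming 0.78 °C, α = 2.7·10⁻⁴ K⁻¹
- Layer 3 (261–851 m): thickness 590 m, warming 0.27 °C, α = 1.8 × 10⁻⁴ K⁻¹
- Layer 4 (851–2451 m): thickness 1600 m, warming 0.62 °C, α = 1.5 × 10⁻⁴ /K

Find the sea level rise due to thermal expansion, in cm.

24.5 cm of thermosteric rise

3.5×10⁻⁴ × 1.2 × 61 = 0.02562 m
Layer 2: 200 × 2.7×10⁻⁴ × 0.78 = 0.04212 m
Layer 3: 0.27 × 1.8×10⁻⁴ × 590 = 0.028674 m
0.62 × 1600 × 1.5×10⁻⁴ = 0.14880 m
Δh = 0.02562 + 0.04212 + 0.028674 + 0.14880 = 0.245214 m ≈ 24.5 cm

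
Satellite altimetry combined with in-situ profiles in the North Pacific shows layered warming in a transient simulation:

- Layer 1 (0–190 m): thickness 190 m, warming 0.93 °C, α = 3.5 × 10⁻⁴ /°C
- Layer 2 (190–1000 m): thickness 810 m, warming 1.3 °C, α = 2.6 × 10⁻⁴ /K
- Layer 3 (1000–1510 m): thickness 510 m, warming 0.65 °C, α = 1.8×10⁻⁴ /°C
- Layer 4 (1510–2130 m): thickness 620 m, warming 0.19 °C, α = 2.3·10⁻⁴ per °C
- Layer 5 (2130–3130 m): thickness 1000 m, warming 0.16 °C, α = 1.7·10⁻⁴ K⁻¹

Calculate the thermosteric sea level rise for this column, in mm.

3.5×10⁻⁴ × 0.93 × 190 = 0.061845 m
Layer 2: 2.6×10⁻⁴ × 810 × 1.3 = 0.27378 m
Layer 3: 510 × 0.65 × 1.8×10⁻⁴ = 0.05967 m
620 × 2.3×10⁻⁴ × 0.19 = 0.027094 m
1000 × 0.16 × 1.7×10⁻⁴ = 0.02720 m
Δh = 0.061845 + 0.27378 + 0.05967 + 0.027094 + 0.02720 = 0.449589 m ≈ 450 mm

Δh ≈ 450 mm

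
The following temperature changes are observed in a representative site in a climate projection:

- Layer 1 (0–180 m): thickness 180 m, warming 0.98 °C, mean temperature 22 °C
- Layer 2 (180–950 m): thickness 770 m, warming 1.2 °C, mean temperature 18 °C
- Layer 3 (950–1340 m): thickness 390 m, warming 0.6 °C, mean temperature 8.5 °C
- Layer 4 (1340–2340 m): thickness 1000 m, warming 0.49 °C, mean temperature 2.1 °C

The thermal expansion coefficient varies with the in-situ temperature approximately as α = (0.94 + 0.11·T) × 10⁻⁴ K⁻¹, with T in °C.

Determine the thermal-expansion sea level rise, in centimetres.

Δh = 43.0 cm

Layer 1: α = (0.94 + 0.11×22)×10⁻⁴ = 3.36×10⁻⁴ K⁻¹
Layer 2: α = (0.94 + 0.11×18)×10⁻⁴ = 2.92×10⁻⁴ K⁻¹
Layer 3: α = (0.94 + 0.11×8.5)×10⁻⁴ = 1.875×10⁻⁴ K⁻¹
Layer 4: α = (0.94 + 0.11×2.1)×10⁻⁴ = 1.171×10⁻⁴ K⁻¹
0.98 × 180 × 3.36×10⁻⁴ = 0.0592704 m
1.2 × 2.92×10⁻⁴ × 770 = 0.269808 m
950–1340 m: 0.6 × 1.875×10⁻⁴ × 390 = 0.043875 m
1340–2340 m: 1.171×10⁻⁴ × 1000 × 0.49 = 0.057379 m
Δh = 0.0592704 + 0.269808 + 0.043875 + 0.057379 = 0.4303324 m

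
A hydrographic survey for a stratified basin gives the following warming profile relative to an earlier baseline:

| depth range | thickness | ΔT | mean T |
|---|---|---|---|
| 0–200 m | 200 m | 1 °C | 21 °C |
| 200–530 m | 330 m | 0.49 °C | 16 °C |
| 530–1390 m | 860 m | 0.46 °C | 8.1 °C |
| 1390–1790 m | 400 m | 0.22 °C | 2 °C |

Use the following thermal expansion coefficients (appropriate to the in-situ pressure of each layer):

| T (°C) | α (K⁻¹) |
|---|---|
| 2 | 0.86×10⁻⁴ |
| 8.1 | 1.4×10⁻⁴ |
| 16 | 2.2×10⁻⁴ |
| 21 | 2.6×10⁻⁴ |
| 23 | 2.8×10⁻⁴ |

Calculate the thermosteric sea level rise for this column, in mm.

150 mm

Layer 1 at 21 °C → α = 2.6×10⁻⁴ K⁻¹
Layer 2 at 16 °C → α = 2.2×10⁻⁴ K⁻¹
Layer 3 at 8.1 °C → α = 1.4×10⁻⁴ K⁻¹
Layer 4 at 2 °C → α = 0.86×10⁻⁴ K⁻¹
0–200 m: 1 × 200 × 2.6×10⁻⁴ = 0.05200 m
330 × 0.49 × 2.2×10⁻⁴ = 0.035574 m
530–1390 m: 860 × 0.46 × 1.4×10⁻⁴ = 0.055384 m
1390–1790 m: 400 × 0.22 × 0.86×10⁻⁴ = 0.007568 m
Δh = 0.05200 + 0.035574 + 0.055384 + 0.007568 = 0.150526 m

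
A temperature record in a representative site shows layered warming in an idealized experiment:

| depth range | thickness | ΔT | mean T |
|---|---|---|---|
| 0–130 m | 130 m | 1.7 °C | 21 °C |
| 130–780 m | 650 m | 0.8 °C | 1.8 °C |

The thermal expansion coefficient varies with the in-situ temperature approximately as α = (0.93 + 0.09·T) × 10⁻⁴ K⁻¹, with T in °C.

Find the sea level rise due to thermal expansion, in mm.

Δh = 120 mm

Layer 1: α = (0.93 + 0.09×21)×10⁻⁴ = 2.82×10⁻⁴ K⁻¹
Layer 2: α = (0.93 + 0.09×1.8)×10⁻⁴ = 1.092×10⁻⁴ K⁻¹
0–130 m: 2.82×10⁻⁴ × 1.7 × 130 = 0.062322 m
Layer 2: 0.8 × 650 × 1.092×10⁻⁴ = 0.056784 m
Δh = 0.062322 + 0.056784 = 0.119106 m ≈ 120 mm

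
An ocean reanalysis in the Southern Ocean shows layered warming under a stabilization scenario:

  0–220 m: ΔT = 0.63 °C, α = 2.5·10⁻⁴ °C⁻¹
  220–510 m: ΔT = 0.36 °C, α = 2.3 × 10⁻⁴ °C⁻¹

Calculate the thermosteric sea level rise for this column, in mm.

Δh ≈ 59 mm

0.63 × 2.5×10⁻⁴ × 220 = 0.03465 m
Layer 2: 2.3×10⁻⁴ × 0.36 × 290 = 0.024012 m
Δh = 0.03465 + 0.024012 = 0.058662 m ≈ 59 mm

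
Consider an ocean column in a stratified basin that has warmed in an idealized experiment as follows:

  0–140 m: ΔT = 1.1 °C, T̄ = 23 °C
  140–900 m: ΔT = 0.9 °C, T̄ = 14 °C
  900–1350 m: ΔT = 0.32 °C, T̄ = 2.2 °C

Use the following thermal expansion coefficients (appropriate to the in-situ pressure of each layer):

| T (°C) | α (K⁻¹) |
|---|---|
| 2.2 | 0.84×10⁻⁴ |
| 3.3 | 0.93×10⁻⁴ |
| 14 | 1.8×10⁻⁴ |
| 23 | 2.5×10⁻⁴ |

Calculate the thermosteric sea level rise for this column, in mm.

Δh ≈ 174 mm

Layer 1 at 23 °C → α = 2.5×10⁻⁴ K⁻¹
Layer 2 at 14 °C → α = 1.8×10⁻⁴ K⁻¹
Layer 3 at 2.2 °C → α = 0.84×10⁻⁴ K⁻¹
Layer 1: 2.5×10⁻⁴ × 1.1 × 140 = 0.03850 m
1.8×10⁻⁴ × 0.9 × 760 = 0.12312 m
900–1350 m: 0.84×10⁻⁴ × 0.32 × 450 = 0.012096 m
Δh = 0.03850 + 0.12312 + 0.012096 = 0.173716 m ≈ 174 mm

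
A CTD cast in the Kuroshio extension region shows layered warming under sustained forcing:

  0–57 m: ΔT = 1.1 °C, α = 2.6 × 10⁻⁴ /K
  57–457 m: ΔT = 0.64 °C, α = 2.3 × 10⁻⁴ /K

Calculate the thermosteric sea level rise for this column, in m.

Layer 1: 1.1 × 57 × 2.6×10⁻⁴ = 0.016302 m
2.3×10⁻⁴ × 400 × 0.64 = 0.05888 m
Δh = 0.016302 + 0.05888 = 0.075182 m ≈ 0.0752 m

Δh ≈ 0.0752 m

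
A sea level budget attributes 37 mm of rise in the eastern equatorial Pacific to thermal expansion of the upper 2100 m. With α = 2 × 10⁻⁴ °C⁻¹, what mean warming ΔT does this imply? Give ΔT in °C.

ΔT ≈ 0.0881 °C

ΔT = Δh/(αH) = 0.037 / (2×10⁻⁴ × 2100) ≈ 0.08810 °C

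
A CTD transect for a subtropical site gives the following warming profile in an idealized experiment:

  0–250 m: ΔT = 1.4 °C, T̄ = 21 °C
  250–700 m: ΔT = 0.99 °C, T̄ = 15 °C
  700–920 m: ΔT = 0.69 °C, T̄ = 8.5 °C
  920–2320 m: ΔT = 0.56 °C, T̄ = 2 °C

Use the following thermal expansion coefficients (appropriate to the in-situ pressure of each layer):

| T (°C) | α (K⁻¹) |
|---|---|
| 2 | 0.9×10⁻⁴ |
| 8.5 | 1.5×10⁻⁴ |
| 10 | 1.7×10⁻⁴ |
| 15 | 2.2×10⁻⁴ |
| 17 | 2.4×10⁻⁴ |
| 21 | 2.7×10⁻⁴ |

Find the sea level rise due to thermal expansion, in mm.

Layer 1 at 21 °C → α = 2.7×10⁻⁴ K⁻¹
Layer 2 at 15 °C → α = 2.2×10⁻⁴ K⁻¹
Layer 3 at 8.5 °C → α = 1.5×10⁻⁴ K⁻¹
Layer 4 at 2 °C → α = 0.9×10⁻⁴ K⁻¹
Layer 1: 1.4 × 250 × 2.7×10⁻⁴ = 0.09450 m
Layer 2: 2.2×10⁻⁴ × 450 × 0.99 = 0.09801 m
220 × 1.5×10⁻⁴ × 0.69 = 0.02277 m
1400 × 0.56 × 0.9×10⁻⁴ = 0.07056 m
Δh = 0.09450 + 0.09801 + 0.02277 + 0.07056 = 0.28584 m ≈ 286 mm

about 286 mm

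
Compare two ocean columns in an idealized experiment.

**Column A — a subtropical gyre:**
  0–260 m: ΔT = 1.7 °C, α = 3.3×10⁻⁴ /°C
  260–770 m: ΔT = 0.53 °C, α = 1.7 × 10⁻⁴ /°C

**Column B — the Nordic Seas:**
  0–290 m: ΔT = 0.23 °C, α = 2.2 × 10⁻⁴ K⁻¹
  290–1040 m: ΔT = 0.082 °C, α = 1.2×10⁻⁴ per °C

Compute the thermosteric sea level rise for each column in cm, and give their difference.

A: 19 cm; B: 2.2 cm; difference 17 cm

A 1.7 × 3.3×10⁻⁴ × 260 = 0.14586 m
A Layer 2: 1.7×10⁻⁴ × 0.53 × 510 = 0.045951 m
A total: 0.191811 m
B 0–290 m: 0.23 × 290 × 2.2×10⁻⁴ = 0.014674 m
B 750 × 1.2×10⁻⁴ × 0.082 = 0.00738 m
B total: 0.022054 m
Difference: 0.191811 − 0.022054 = 0.169757 m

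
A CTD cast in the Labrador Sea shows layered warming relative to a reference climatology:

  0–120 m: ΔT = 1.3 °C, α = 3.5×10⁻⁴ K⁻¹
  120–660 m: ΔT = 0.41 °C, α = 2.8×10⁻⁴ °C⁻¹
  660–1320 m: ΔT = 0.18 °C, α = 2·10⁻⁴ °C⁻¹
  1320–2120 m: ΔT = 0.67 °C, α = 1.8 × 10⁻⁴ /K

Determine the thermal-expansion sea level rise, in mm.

120 × 3.5×10⁻⁴ × 1.3 = 0.05460 m
0.41 × 540 × 2.8×10⁻⁴ = 0.061992 m
Layer 3: 660 × 0.18 × 2×10⁻⁴ = 0.02376 m
1320–2120 m: 0.67 × 800 × 1.8×10⁻⁴ = 0.09648 m
Δh = 0.05460 + 0.061992 + 0.02376 + 0.09648 = 0.236832 m

Δh ≈ 237 mm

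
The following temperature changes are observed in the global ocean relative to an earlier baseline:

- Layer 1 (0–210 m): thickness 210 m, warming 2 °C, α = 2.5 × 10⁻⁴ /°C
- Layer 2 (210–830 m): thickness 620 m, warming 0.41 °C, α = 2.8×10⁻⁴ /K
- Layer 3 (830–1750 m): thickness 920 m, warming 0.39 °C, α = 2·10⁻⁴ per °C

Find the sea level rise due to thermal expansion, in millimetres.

248 mm

2.5×10⁻⁴ × 2 × 210 = 0.10500 m
620 × 0.41 × 2.8×10⁻⁴ = 0.071176 m
2×10⁻⁴ × 920 × 0.39 = 0.07176 m
Δh = 0.10500 + 0.071176 + 0.07176 = 0.247936 m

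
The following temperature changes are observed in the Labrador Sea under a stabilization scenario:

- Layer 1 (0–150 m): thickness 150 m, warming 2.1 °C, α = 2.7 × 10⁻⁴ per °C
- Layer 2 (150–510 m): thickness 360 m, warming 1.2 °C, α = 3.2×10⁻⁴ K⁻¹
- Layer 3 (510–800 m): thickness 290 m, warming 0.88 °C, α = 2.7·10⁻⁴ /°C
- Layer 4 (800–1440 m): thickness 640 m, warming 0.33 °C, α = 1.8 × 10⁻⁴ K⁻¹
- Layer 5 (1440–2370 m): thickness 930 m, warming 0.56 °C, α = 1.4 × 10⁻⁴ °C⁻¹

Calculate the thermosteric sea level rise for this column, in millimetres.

2.1 × 2.7×10⁻⁴ × 150 = 0.08505 m
150–510 m: 360 × 1.2 × 3.2×10⁻⁴ = 0.13824 m
290 × 0.88 × 2.7×10⁻⁴ = 0.068904 m
1.8×10⁻⁴ × 640 × 0.33 = 0.038016 m
1440–2370 m: 0.56 × 930 × 1.4×10⁻⁴ = 0.072912 m
Δh = 0.08505 + 0.13824 + 0.068904 + 0.038016 + 0.072912 = 0.403122 m

400 mm of thermosteric rise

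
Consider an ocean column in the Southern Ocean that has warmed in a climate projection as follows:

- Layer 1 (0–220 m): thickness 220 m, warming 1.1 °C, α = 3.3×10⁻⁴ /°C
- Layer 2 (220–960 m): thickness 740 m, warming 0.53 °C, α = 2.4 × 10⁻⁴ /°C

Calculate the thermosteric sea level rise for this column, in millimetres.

174 mm of thermosteric rise

Layer 1: 1.1 × 220 × 3.3×10⁻⁴ = 0.07986 m
Layer 2: 740 × 2.4×10⁻⁴ × 0.53 = 0.094128 m
Δh = 0.07986 + 0.094128 = 0.173988 m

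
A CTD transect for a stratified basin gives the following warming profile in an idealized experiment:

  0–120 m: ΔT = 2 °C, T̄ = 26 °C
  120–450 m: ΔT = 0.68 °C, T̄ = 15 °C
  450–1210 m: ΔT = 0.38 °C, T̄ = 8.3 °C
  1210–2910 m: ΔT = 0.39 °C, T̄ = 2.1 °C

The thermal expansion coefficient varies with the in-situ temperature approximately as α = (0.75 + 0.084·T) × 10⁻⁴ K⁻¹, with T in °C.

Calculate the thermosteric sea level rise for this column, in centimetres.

Layer 1: α = (0.75 + 0.084×26)×10⁻⁴ = 2.934×10⁻⁴ K⁻¹
Layer 2: α = (0.75 + 0.084×15)×10⁻⁴ = 2.01×10⁻⁴ K⁻¹
Layer 3: α = (0.75 + 0.084×8.3)×10⁻⁴ = 1.4472×10⁻⁴ K⁻¹
Layer 4: α = (0.75 + 0.084×2.1)×10⁻⁴ = 0.9264×10⁻⁴ K⁻¹
2 × 2.934×10⁻⁴ × 120 = 0.070416 m
120–450 m: 0.68 × 330 × 2.01×10⁻⁴ = 0.0451044 m
1.4472×10⁻⁴ × 0.38 × 760 = 0.041795136 m
Layer 4: 1700 × 0.39 × 0.9264×10⁻⁴ = 0.06142032 m
Δh = 0.070416 + 0.0451044 + 0.041795136 + 0.06142032 = 0.218735856 m

Δh = 21.9 cm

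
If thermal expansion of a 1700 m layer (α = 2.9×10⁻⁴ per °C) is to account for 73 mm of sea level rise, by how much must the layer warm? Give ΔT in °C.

0.148 °C

ΔT = Δh/(αH) = 0.073 / (2.9×10⁻⁴ × 1700) ≈ 0.1481 °C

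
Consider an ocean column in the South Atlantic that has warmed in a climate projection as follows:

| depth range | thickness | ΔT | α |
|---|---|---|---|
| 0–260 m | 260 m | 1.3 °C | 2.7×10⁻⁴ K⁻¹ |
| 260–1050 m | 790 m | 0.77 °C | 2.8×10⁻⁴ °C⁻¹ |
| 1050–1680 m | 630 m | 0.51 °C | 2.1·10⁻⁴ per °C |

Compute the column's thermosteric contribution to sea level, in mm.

Layer 1: 1.3 × 260 × 2.7×10⁻⁴ = 0.09126 m
260–1050 m: 790 × 0.77 × 2.8×10⁻⁴ = 0.170324 m
Layer 3: 630 × 2.1×10⁻⁴ × 0.51 = 0.067473 m
Δh = 0.09126 + 0.170324 + 0.067473 = 0.329057 m

Δh ≈ 329 mm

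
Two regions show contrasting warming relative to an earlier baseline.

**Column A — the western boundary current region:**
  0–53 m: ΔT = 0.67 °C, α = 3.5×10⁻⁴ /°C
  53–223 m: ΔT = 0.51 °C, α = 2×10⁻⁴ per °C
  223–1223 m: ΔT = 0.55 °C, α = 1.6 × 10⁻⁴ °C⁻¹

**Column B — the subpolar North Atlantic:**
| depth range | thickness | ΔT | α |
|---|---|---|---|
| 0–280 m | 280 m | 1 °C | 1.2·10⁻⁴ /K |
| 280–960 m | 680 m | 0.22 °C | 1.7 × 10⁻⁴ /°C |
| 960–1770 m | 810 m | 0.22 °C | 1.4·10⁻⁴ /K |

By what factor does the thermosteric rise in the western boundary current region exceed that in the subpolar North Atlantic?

≈ 1.40×

A Layer 1: 3.5×10⁻⁴ × 0.67 × 53 = 0.0124285 m
A Layer 2: 2×10⁻⁴ × 170 × 0.51 = 0.01734 m
A 1.6×10⁻⁴ × 0.55 × 1000 = 0.08800 m
A total: 0.1177685 m
B 0–280 m: 1.2×10⁻⁴ × 1 × 280 = 0.03360 m
B 280–960 m: 0.22 × 680 × 1.7×10⁻⁴ = 0.025432 m
B 960–1770 m: 1.4×10⁻⁴ × 0.22 × 810 = 0.024948 m
B total: 0.08398 m
Ratio: 0.1177685 / 0.08398 ≈ 1.402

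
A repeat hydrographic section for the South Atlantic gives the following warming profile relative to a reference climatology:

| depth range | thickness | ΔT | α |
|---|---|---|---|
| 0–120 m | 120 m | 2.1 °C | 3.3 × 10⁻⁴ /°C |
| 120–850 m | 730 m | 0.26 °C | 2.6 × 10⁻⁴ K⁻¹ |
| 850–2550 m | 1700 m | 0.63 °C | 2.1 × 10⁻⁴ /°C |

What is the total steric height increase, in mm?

Layer 1: 2.1 × 120 × 3.3×10⁻⁴ = 0.08316 m
Layer 2: 730 × 0.26 × 2.6×10⁻⁴ = 0.049348 m
0.63 × 2.1×10⁻⁴ × 1700 = 0.22491 m
Δh = 0.08316 + 0.049348 + 0.22491 = 0.357418 m

Δh ≈ 357 mm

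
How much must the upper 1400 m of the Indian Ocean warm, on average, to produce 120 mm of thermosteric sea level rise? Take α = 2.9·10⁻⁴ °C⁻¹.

0.296 °C

ΔT = Δh/(αH) = 0.12 / (2.9×10⁻⁴ × 1400) ≈ 0.2956 °C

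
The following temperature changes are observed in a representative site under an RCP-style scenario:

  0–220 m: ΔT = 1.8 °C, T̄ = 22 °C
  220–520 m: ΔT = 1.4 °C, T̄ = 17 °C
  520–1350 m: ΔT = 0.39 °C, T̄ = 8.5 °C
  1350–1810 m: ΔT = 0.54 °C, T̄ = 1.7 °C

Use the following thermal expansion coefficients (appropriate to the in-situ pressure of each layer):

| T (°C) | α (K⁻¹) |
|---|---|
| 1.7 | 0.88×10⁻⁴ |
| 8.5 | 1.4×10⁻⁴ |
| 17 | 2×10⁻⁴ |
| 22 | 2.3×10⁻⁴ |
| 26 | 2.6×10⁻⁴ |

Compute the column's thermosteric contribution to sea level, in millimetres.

about 240 mm

Layer 1 at 22 °C → α = 2.3×10⁻⁴ K⁻¹
Layer 2 at 17 °C → α = 2×10⁻⁴ K⁻¹
Layer 3 at 8.5 °C → α = 1.4×10⁻⁴ K⁻¹
Layer 4 at 1.7 °C → α = 0.88×10⁻⁴ K⁻¹
0–220 m: 2.3×10⁻⁴ × 220 × 1.8 = 0.09108 m
220–520 m: 2×10⁻⁴ × 300 × 1.4 = 0.08400 m
0.39 × 1.4×10⁻⁴ × 830 = 0.045318 m
1350–1810 m: 460 × 0.54 × 0.88×10⁻⁴ = 0.0218592 m
Δh = 0.09108 + 0.08400 + 0.045318 + 0.0218592 = 0.2422572 m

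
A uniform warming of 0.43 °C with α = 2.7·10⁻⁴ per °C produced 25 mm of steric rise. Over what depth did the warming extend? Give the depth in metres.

H = Δh/(αΔT) = 0.025 / (2.7×10⁻⁴ × 0.43) ≈ 215.3 m

H ≈ 215 m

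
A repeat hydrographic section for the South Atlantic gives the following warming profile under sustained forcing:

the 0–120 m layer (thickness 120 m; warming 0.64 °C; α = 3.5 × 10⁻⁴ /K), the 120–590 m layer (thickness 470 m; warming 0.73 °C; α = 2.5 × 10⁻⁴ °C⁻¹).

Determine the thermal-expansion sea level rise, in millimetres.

Δh ≈ 110 mm

0–120 m: 0.64 × 3.5×10⁻⁴ × 120 = 0.02688 m
120–590 m: 2.5×10⁻⁴ × 470 × 0.73 = 0.085775 m
Δh = 0.02688 + 0.085775 = 0.112655 m ≈ 110 mm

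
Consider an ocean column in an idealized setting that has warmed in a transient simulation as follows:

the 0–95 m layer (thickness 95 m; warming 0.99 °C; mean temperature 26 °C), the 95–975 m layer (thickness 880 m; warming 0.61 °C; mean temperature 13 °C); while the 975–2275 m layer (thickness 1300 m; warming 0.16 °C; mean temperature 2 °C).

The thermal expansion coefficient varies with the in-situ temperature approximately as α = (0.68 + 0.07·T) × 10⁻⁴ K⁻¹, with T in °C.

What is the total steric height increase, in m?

0.126 m

Layer 1: α = (0.68 + 0.07×26)×10⁻⁴ = 2.5×10⁻⁴ K⁻¹
Layer 2: α = (0.68 + 0.07×13)×10⁻⁴ = 1.59×10⁻⁴ K⁻¹
Layer 3: α = (0.68 + 0.07×2)×10⁻⁴ = 0.82×10⁻⁴ K⁻¹
95 × 0.99 × 2.5×10⁻⁴ = 0.0235125 m
95–975 m: 880 × 1.59×10⁻⁴ × 0.61 = 0.0853512 m
975–2275 m: 0.16 × 1300 × 0.82×10⁻⁴ = 0.017056 m
Δh = 0.0235125 + 0.0853512 + 0.017056 = 0.1259197 m ≈ 0.126 m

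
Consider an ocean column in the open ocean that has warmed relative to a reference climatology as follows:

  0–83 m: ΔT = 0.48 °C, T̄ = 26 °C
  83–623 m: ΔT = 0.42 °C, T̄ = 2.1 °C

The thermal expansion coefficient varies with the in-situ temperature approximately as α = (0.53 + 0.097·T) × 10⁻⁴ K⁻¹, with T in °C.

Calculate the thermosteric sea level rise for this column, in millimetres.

about 29 mm

Layer 1: α = (0.53 + 0.097×26)×10⁻⁴ = 3.052×10⁻⁴ K⁻¹
Layer 2: α = (0.53 + 0.097×2.1)×10⁻⁴ = 0.7337×10⁻⁴ K⁻¹
Layer 1: 0.48 × 3.052×10⁻⁴ × 83 = 0.012159168 m
540 × 0.42 × 0.7337×10⁻⁴ = 0.016640316 m
Δh = 0.012159168 + 0.016640316 = 0.028799484 m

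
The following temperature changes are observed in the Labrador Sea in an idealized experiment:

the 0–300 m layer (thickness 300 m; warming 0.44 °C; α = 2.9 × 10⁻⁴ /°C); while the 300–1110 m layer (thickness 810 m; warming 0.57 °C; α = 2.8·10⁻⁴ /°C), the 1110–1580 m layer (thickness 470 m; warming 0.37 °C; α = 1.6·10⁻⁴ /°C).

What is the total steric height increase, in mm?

195 mm of thermosteric rise

2.9×10⁻⁴ × 300 × 0.44 = 0.03828 m
Layer 2: 810 × 2.8×10⁻⁴ × 0.57 = 0.129276 m
470 × 1.6×10⁻⁴ × 0.37 = 0.027824 m
Δh = 0.03828 + 0.129276 + 0.027824 = 0.19538 m ≈ 195 mm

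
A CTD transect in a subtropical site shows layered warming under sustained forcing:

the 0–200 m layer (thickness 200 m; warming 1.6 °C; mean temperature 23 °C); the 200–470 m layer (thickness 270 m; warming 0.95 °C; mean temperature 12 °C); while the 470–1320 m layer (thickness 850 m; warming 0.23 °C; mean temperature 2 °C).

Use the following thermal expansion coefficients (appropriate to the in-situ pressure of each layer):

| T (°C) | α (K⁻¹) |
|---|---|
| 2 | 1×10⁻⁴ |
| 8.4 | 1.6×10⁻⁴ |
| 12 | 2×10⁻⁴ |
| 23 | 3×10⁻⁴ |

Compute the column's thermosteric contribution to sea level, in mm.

Δh ≈ 170 mm

Layer 1 at 23 °C → α = 3×10⁻⁴ K⁻¹
Layer 2 at 12 °C → α = 2×10⁻⁴ K⁻¹
Layer 3 at 2 °C → α = 1×10⁻⁴ K⁻¹
0–200 m: 3×10⁻⁴ × 1.6 × 200 = 0.09600 m
200–470 m: 2×10⁻⁴ × 0.95 × 270 = 0.05130 m
Layer 3: 850 × 0.23 × 1×10⁻⁴ = 0.01955 m
Δh = 0.09600 + 0.05130 + 0.01955 = 0.16685 m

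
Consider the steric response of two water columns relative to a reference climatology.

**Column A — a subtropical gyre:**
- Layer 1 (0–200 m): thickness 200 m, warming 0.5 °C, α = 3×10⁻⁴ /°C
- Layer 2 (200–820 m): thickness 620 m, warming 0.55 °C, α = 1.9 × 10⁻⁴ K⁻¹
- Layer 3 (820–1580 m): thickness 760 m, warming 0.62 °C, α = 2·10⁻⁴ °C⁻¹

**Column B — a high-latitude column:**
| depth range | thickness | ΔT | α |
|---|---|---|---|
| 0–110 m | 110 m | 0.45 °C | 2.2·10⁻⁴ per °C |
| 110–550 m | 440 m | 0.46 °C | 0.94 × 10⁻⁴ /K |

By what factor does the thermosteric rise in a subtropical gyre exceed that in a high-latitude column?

a factor of 6.32

A 200 × 3×10⁻⁴ × 0.5 = 0.03000 m
A Layer 2: 1.9×10⁻⁴ × 0.55 × 620 = 0.06479 m
A Layer 3: 2×10⁻⁴ × 0.62 × 760 = 0.09424 m
A total: 0.18903 m
B 0–110 m: 0.45 × 110 × 2.2×10⁻⁴ = 0.01089 m
B Layer 2: 440 × 0.94×10⁻⁴ × 0.46 = 0.0190256 m
B total: 0.0299156 m
Ratio: 0.18903 / 0.0299156 ≈ 6.319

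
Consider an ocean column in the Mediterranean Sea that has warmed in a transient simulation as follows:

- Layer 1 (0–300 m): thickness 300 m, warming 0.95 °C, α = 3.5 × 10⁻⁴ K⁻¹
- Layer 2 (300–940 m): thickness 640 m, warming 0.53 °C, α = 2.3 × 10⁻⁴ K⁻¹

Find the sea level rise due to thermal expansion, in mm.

0.95 × 300 × 3.5×10⁻⁴ = 0.09975 m
Layer 2: 2.3×10⁻⁴ × 0.53 × 640 = 0.078016 m
Δh = 0.09975 + 0.078016 = 0.177766 m

178 mm of thermosteric rise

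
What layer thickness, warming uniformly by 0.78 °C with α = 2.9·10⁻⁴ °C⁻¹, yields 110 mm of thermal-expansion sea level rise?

490 m

H = Δh/(αΔT) = 0.11 / (2.9×10⁻⁴ × 0.78) ≈ 486.3 m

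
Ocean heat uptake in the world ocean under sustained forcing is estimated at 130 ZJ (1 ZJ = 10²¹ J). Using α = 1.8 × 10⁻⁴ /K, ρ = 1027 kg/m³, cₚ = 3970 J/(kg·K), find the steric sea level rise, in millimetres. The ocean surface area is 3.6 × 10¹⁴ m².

Per unit area: Q = 130×10²¹ / (3.6×10¹⁴) ≈ 3.611×10⁸ J/m²
Δh = αQ/(ρcₚ) = 1.8×10⁻⁴ × 3.611×10⁸ / (1027 × 3970) ≈ 0.015942 m

Δh ≈ 16 mm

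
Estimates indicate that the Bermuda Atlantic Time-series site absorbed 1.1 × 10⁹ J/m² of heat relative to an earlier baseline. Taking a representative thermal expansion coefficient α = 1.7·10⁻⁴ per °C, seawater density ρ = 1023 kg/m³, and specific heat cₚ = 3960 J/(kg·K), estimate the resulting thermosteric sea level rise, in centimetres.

Δh = αQ/(ρcₚ) = 1.7×10⁻⁴ × 1.1×10⁹ / (1023 × 3960) ≈ 0.046161 m

4.62 cm of thermosteric rise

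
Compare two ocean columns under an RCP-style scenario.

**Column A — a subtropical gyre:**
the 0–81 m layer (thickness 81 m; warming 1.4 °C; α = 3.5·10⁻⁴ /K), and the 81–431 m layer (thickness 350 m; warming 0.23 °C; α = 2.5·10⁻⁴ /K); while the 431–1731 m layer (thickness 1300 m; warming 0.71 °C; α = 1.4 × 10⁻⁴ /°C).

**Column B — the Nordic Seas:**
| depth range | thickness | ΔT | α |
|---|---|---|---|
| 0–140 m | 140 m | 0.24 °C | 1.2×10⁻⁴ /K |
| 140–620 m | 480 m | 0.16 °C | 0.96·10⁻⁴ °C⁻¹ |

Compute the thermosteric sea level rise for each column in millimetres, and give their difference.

Δh_A ≈ 190 mm, Δh_B ≈ 11 mm; difference ≈ 180 mm

A Layer 1: 81 × 1.4 × 3.5×10⁻⁴ = 0.03969 m
A 81–431 m: 350 × 0.23 × 2.5×10⁻⁴ = 0.020125 m
A 431–1731 m: 1300 × 1.4×10⁻⁴ × 0.71 = 0.12922 m
A total: 0.189035 m
B 140 × 0.24 × 1.2×10⁻⁴ = 0.004032 m
B 480 × 0.96×10⁻⁴ × 0.16 = 0.0073728 m
B total: 0.0114048 m
Difference: 0.189035 − 0.0114048 = 0.1776302 m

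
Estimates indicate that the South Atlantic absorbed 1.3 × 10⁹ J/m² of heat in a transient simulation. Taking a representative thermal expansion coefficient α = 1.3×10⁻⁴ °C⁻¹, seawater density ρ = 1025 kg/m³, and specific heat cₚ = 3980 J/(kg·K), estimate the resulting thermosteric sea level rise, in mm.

Δh = αQ/(ρcₚ) = 1.3×10⁻⁴ × 1.3×10⁹ / (1025 × 3980) ≈ 0.041427 m

41.4 mm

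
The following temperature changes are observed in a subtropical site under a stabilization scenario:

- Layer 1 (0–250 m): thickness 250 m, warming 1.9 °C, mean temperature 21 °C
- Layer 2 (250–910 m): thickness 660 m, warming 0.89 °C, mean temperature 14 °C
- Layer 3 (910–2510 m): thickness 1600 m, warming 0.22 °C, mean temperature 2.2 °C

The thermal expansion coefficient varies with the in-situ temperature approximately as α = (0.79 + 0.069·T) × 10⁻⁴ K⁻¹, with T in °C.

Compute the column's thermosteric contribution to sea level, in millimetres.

Δh = 243 mm

Layer 1: α = (0.79 + 0.069×21)×10⁻⁴ = 2.239×10⁻⁴ K⁻¹
Layer 2: α = (0.79 + 0.069×14)×10⁻⁴ = 1.756×10⁻⁴ K⁻¹
Layer 3: α = (0.79 + 0.069×2.2)×10⁻⁴ = 0.9418×10⁻⁴ K⁻¹
0–250 m: 1.9 × 250 × 2.239×10⁻⁴ = 0.1063525 m
Layer 2: 660 × 1.756×10⁻⁴ × 0.89 = 0.10314744 m
Layer 3: 0.9418×10⁻⁴ × 1600 × 0.22 = 0.03315136 m
Δh = 0.1063525 + 0.10314744 + 0.03315136 = 0.2426513 m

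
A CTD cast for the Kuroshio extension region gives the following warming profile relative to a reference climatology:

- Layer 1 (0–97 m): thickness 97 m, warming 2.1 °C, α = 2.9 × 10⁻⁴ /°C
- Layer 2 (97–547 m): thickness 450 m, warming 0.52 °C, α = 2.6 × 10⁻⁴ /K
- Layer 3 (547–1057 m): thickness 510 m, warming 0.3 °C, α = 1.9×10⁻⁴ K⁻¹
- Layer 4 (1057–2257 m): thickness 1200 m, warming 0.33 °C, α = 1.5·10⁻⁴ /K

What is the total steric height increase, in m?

0.208 m of thermosteric rise

0–97 m: 97 × 2.9×10⁻⁴ × 2.1 = 0.059073 m
450 × 0.52 × 2.6×10⁻⁴ = 0.06084 m
547–1057 m: 0.3 × 1.9×10⁻⁴ × 510 = 0.02907 m
1057–2257 m: 1.5×10⁻⁴ × 1200 × 0.33 = 0.05940 m
Δh = 0.059073 + 0.06084 + 0.02907 + 0.05940 = 0.208383 m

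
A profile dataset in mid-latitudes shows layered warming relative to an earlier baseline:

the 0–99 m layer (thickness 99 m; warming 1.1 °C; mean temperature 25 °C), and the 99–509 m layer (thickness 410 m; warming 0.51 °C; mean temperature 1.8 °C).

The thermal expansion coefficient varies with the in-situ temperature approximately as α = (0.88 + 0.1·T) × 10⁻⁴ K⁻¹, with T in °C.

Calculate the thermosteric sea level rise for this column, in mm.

Layer 1: α = (0.88 + 0.1×25)×10⁻⁴ = 3.38×10⁻⁴ K⁻¹
Layer 2: α = (0.88 + 0.1×1.8)×10⁻⁴ = 1.06×10⁻⁴ K⁻¹
Layer 1: 3.38×10⁻⁴ × 99 × 1.1 = 0.0368082 m
99–509 m: 410 × 0.51 × 1.06×10⁻⁴ = 0.0221646 m
Δh = 0.0368082 + 0.0221646 = 0.0589728 m

Δh ≈ 59.0 mm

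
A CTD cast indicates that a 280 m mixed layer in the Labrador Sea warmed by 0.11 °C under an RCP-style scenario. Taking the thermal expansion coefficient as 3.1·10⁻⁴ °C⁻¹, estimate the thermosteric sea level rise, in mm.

Δh = αΔT·H = 3.1×10⁻⁴ × 0.11 × 280 = 0.009548 m

9.5 mm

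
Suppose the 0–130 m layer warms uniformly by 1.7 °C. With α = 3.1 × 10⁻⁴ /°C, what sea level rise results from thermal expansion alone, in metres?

Δh ≈ 0.0685 m

Δh = αΔT·H = 3.1×10⁻⁴ × 1.7 × 130 = 0.06851 m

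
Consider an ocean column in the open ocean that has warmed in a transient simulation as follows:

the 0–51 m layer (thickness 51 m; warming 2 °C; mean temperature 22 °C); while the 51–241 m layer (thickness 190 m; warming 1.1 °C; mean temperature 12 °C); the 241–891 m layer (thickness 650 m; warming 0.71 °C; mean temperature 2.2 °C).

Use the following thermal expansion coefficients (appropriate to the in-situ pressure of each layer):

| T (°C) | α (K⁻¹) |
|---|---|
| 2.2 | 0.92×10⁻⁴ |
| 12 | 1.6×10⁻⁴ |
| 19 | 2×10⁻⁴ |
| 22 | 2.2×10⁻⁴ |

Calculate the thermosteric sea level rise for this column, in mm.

about 98.3 mm

Layer 1 at 22 °C → α = 2.2×10⁻⁴ K⁻¹
Layer 2 at 12 °C → α = 1.6×10⁻⁴ K⁻¹
Layer 3 at 2.2 °C → α = 0.92×10⁻⁴ K⁻¹
51 × 2 × 2.2×10⁻⁴ = 0.02244 m
Layer 2: 190 × 1.1 × 1.6×10⁻⁴ = 0.03344 m
241–891 m: 0.92×10⁻⁴ × 650 × 0.71 = 0.042458 m
Δh = 0.02244 + 0.03344 + 0.042458 = 0.098338 m ≈ 98.3 mm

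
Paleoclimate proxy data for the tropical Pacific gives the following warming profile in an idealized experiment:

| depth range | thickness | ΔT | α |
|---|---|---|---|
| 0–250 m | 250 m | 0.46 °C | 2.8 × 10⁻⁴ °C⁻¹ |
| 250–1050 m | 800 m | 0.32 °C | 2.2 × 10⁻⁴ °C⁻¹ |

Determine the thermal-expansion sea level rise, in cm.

0–250 m: 2.8×10⁻⁴ × 250 × 0.46 = 0.03220 m
800 × 0.32 × 2.2×10⁻⁴ = 0.05632 m
Δh = 0.03220 + 0.05632 = 0.08852 m ≈ 8.85 cm

Δh = 8.85 cm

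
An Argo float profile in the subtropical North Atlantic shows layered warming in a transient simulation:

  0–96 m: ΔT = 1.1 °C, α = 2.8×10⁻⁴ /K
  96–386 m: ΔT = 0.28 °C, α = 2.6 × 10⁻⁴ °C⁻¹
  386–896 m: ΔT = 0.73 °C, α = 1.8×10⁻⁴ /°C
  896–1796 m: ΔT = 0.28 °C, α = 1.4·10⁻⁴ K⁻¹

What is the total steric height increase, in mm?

0–96 m: 96 × 1.1 × 2.8×10⁻⁴ = 0.029568 m
Layer 2: 290 × 0.28 × 2.6×10⁻⁴ = 0.021112 m
Layer 3: 510 × 0.73 × 1.8×10⁻⁴ = 0.067014 m
0.28 × 900 × 1.4×10⁻⁴ = 0.03528 m
Δh = 0.029568 + 0.021112 + 0.067014 + 0.03528 = 0.152974 m ≈ 153 mm

Δh = 153 mm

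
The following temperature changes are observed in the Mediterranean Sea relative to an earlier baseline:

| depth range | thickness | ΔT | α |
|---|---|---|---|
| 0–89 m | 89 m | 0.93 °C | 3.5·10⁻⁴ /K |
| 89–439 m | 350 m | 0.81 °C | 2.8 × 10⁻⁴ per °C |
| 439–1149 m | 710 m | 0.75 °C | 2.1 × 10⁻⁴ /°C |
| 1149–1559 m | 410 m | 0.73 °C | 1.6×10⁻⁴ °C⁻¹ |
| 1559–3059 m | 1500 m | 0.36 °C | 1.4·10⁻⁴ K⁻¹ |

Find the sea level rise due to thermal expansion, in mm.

Layer 1: 3.5×10⁻⁴ × 0.93 × 89 = 0.0289695 m
2.8×10⁻⁴ × 0.81 × 350 = 0.07938 m
2.1×10⁻⁴ × 710 × 0.75 = 0.111825 m
1149–1559 m: 0.73 × 410 × 1.6×10⁻⁴ = 0.047888 m
Layer 5: 1500 × 1.4×10⁻⁴ × 0.36 = 0.07560 m
Δh = 0.0289695 + 0.07938 + 0.111825 + 0.047888 + 0.07560 = 0.3436625 m ≈ 340 mm

about 340 mm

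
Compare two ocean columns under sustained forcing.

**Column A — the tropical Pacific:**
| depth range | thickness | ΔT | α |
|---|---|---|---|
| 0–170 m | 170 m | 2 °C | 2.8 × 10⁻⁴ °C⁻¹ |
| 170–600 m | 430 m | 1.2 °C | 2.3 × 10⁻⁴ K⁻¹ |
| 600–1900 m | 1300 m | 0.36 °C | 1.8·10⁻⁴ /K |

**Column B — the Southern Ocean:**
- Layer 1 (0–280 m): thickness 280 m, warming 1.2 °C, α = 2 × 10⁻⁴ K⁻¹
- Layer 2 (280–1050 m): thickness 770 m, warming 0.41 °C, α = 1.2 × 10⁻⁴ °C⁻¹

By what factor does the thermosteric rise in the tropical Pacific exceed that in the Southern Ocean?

a factor of 2.8

A 0–170 m: 170 × 2 × 2.8×10⁻⁴ = 0.09520 m
A 170–600 m: 1.2 × 2.3×10⁻⁴ × 430 = 0.11868 m
A 600–1900 m: 0.36 × 1.8×10⁻⁴ × 1300 = 0.08424 m
A total: 0.29812 m
B Layer 1: 1.2 × 280 × 2×10⁻⁴ = 0.06720 m
B 280–1050 m: 0.41 × 1.2×10⁻⁴ × 770 = 0.037884 m
B total: 0.105084 m
Ratio: 0.29812 / 0.105084 ≈ 2.837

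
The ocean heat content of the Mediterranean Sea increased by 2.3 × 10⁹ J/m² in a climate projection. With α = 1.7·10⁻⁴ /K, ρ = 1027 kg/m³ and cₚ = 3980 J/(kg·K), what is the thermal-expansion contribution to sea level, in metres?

Δh = αQ/(ρcₚ) = 1.7×10⁻⁴ × 2.3×10⁹ / (1027 × 3980) ≈ 0.095658 m

0.0957 m of thermosteric rise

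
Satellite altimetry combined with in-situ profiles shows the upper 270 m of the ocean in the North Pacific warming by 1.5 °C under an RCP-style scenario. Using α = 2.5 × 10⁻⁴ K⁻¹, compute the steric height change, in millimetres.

about 101 mm

Δh = αΔT·H = 2.5×10⁻⁴ × 1.5 × 270 = 0.10125 m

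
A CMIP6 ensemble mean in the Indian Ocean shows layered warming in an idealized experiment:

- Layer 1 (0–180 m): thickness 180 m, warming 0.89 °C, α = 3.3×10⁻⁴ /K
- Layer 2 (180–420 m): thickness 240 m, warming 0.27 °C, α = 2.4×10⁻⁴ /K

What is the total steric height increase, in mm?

3.3×10⁻⁴ × 180 × 0.89 = 0.052866 m
180–420 m: 240 × 2.4×10⁻⁴ × 0.27 = 0.015552 m
Δh = 0.052866 + 0.015552 = 0.068418 m ≈ 68.4 mm

68.4 mm of thermosteric rise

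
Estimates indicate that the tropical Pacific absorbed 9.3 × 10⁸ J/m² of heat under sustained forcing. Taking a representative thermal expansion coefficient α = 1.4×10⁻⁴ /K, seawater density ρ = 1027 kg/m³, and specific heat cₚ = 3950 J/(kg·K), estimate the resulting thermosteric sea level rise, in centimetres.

Δh = αQ/(ρcₚ) = 1.4×10⁻⁴ × 9.3×10⁸ / (1027 × 3950) ≈ 0.032095 m

Δh = 3.21 cm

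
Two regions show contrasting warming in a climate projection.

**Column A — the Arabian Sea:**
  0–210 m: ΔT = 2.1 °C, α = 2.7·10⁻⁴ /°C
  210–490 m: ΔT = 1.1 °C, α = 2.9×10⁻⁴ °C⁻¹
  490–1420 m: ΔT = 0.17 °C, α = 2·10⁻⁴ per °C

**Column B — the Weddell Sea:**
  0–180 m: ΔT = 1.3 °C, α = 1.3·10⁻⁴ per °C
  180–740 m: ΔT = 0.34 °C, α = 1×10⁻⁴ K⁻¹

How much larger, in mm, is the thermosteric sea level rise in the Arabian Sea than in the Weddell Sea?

A Layer 1: 2.7×10⁻⁴ × 210 × 2.1 = 0.11907 m
A Layer 2: 2.9×10⁻⁴ × 280 × 1.1 = 0.08932 m
A 2×10⁻⁴ × 930 × 0.17 = 0.03162 m
A total: 0.24001 m
B Layer 1: 1.3 × 1.3×10⁻⁴ × 180 = 0.03042 m
B 180–740 m: 560 × 1×10⁻⁴ × 0.34 = 0.01904 m
B total: 0.04946 m
Difference: 0.24001 − 0.04946 = 0.19055 m

190 mm larger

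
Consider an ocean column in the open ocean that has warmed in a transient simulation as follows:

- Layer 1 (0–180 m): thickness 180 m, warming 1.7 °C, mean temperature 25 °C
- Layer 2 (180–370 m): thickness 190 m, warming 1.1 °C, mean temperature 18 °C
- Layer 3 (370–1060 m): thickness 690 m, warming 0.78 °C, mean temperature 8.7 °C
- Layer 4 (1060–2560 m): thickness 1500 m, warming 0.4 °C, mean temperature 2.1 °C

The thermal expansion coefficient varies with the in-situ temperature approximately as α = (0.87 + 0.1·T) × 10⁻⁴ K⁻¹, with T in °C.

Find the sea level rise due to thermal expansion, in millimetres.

Layer 1: α = (0.87 + 0.1×25)×10⁻⁴ = 3.37×10⁻⁴ K⁻¹
Layer 2: α = (0.87 + 0.1×18)×10⁻⁴ = 2.67×10⁻⁴ K⁻¹
Layer 3: α = (0.87 + 0.1×8.7)×10⁻⁴ = 1.74×10⁻⁴ K⁻¹
Layer 4: α = (0.87 + 0.1×2.1)×10⁻⁴ = 1.08×10⁻⁴ K⁻¹
3.37×10⁻⁴ × 1.7 × 180 = 0.103122 m
Layer 2: 1.1 × 2.67×10⁻⁴ × 190 = 0.055803 m
370–1060 m: 0.78 × 1.74×10⁻⁴ × 690 = 0.0936468 m
1500 × 1.08×10⁻⁴ × 0.4 = 0.06480 m
Δh = 0.103122 + 0.055803 + 0.0936468 + 0.06480 = 0.3173718 m ≈ 320 mm

320 mm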